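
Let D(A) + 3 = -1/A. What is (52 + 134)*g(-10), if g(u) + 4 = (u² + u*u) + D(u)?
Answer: 179583/5 ≈ 35917.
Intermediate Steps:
D(A) = -3 - 1/A
g(u) = -7 - 1/u + 2*u² (g(u) = -4 + ((u² + u*u) + (-3 - 1/u)) = -4 + ((u² + u²) + (-3 - 1/u)) = -4 + (2*u² + (-3 - 1/u)) = -4 + (-3 - 1/u + 2*u²) = -7 - 1/u + 2*u²)
(52 + 134)*g(-10) = (52 + 134)*(-7 - 1/(-10) + 2*(-10)²) = 186*(-7 - 1*(-⅒) + 2*100) = 186*(-7 + ⅒ + 200) = 186*(1931/10) = 179583/5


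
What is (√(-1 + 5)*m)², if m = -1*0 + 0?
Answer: 0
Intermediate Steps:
m = 0 (m = 0 + 0 = 0)
(√(-1 + 5)*m)² = (√(-1 + 5)*0)² = (√4*0)² = (2*0)² = 0² = 0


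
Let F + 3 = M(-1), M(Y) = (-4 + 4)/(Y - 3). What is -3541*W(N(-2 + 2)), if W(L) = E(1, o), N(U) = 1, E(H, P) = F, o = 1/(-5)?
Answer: 10623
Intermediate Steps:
o = -⅕ ≈ -0.20000
M(Y) = 0 (M(Y) = 0/(-3 + Y) = 0)
F = -3 (F = -3 + 0 = -3)
E(H, P) = -3
W(L) = -3
-3541*W(N(-2 + 2)) = -3541*(-3) = 10623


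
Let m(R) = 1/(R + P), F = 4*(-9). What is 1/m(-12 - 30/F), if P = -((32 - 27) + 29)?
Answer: -271/6 ≈ -45.167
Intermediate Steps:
F = -36
P = -34 (P = -(5 + 29) = -1*34 = -34)
m(R) = 1/(-34 + R) (m(R) = 1/(R - 34) = 1/(-34 + R))
1/m(-12 - 30/F) = 1/(1/(-34 + (-12 - 30/(-36)))) = 1/(1/(-34 + (-12 - 30*(-1)/36))) = 1/(1/(-34 + (-12 - 1*(-⅚)))) = 1/(1/(-34 + (-12 + ⅚))) = 1/(1/(-34 - 67/6)) = 1/(1/(-271/6)) = 1/(-6/271) = -271/6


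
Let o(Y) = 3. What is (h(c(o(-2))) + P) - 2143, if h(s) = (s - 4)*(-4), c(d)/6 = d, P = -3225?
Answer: -5424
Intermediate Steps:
c(d) = 6*d
h(s) = 16 - 4*s (h(s) = (-4 + s)*(-4) = 16 - 4*s)
(h(c(o(-2))) + P) - 2143 = ((16 - 24*3) - 3225) - 2143 = ((16 - 4*18) - 3225) - 2143 = ((16 - 72) - 3225) - 2143 = (-56 - 3225) - 2143 = -3281 - 2143 = -5424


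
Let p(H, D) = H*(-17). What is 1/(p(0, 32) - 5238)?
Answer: -1/5238 ≈ -0.00019091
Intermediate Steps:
p(H, D) = -17*H
1/(p(0, 32) - 5238) = 1/(-17*0 - 5238) = 1/(0 - 5238) = 1/(-5238) = -1/5238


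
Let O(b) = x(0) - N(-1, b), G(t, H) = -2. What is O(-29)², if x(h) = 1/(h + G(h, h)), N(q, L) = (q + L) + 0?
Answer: 3481/4 ≈ 870.25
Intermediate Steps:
N(q, L) = L + q (N(q, L) = (L + q) + 0 = L + q)
x(h) = 1/(-2 + h) (x(h) = 1/(h - 2) = 1/(-2 + h))
O(b) = ½ - b (O(b) = 1/(-2 + 0) - (b - 1) = 1/(-2) - (-1 + b) = -½ + (1 - b) = ½ - b)
O(-29)² = (½ - 1*(-29))² = (½ + 29)² = (59/2)² = 3481/4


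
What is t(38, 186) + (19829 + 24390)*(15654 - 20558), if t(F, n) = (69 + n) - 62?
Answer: -216849783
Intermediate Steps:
t(F, n) = 7 + n
t(38, 186) + (19829 + 24390)*(15654 - 20558) = (7 + 186) + (19829 + 24390)*(15654 - 20558) = 193 + 44219*(-4904) = 193 - 216849976 = -216849783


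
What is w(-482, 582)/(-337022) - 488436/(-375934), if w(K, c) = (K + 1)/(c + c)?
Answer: 387875509193/298535435688 ≈ 1.2993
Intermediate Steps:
w(K, c) = (1 + K)/(2*c) (w(K, c) = (1 + K)/((2*c)) = (1 + K)*(1/(2*c)) = (1 + K)/(2*c))
w(-482, 582)/(-337022) - 488436/(-375934) = ((½)*(1 - 482)/582)/(-337022) - 488436/(-375934) = ((½)*(1/582)*(-481))*(-1/337022) - 488436*(-1/375934) = -481/1164*(-1/337022) + 18786/14459 = 481/392293608 + 18786/14459 = 387875509193/298535435688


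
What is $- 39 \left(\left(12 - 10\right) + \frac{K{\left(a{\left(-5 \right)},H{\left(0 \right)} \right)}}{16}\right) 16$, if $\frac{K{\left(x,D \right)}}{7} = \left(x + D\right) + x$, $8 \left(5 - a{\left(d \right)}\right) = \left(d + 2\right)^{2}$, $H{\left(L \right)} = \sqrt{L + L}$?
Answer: $- \frac{13455}{4} \approx -3363.8$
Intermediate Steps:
$H{\left(L \right)} = \sqrt{2} \sqrt{L}$ ($H{\left(L \right)} = \sqrt{2 L} = \sqrt{2} \sqrt{L}$)
$a{\left(d \right)} = 5 - \frac{\left(2 + d\right)^{2}}{8}$ ($a{\left(d \right)} = 5 - \frac{\left(d + 2\right)^{2}}{8} = 5 - \frac{\left(2 + d\right)^{2}}{8}$)
$K{\left(x,D \right)} = 7 D + 14 x$ ($K{\left(x,D \right)} = 7 \left(\left(x + D\right) + x\right) = 7 \left(\left(D + x\right) + x\right) = 7 \left(D + 2 x\right) = 7 D + 14 x$)
$- 39 \left(\left(12 - 10\right) + \frac{K{\left(a{\left(-5 \right)},H{\left(0 \right)} \right)}}{16}\right) 16 = - 39 \left(\left(12 - 10\right) + \frac{7 \sqrt{2} \sqrt{0} + 14 \left(5 - \frac{\left(2 - 5\right)^{2}}{8}\right)}{16}\right) 16 = - 39 \left(2 + \left(7 \sqrt{2} \cdot 0 + 14 \left(5 - \frac{\left(-3\right)^{2}}{8}\right)\right) \frac{1}{16}\right) 16 = - 39 \left(2 + \left(7 \cdot 0 + 14 \left(5 - \frac{9}{8}\right)\right) \frac{1}{16}\right) 16 = - 39 \left(2 + \left(0 + 14 \left(5 - \frac{9}{8}\right)\right) \frac{1}{16}\right) 16 = - 39 \left(2 + \left(0 + 14 \cdot \frac{31}{8}\right) \frac{1}{16}\right) 16 = - 39 \left(2 + \left(0 + \frac{217}{4}\right) \frac{1}{16}\right) 16 = - 39 \left(2 + \frac{217}{4} \cdot \frac{1}{16}\right) 16 = - 39 \left(2 + \frac{217}{64}\right) 16 = \left(-39\right) \frac{345}{64} \cdot 16 = \left(- \frac{13455}{64}\right) 16 = - \frac{13455}{4}$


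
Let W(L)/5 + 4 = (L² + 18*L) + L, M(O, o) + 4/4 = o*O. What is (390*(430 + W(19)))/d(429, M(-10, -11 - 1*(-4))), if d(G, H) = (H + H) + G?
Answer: 174200/63 ≈ 2765.1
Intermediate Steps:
M(O, o) = -1 + O*o (M(O, o) = -1 + o*O = -1 + O*o)
W(L) = -20 + 5*L² + 95*L (W(L) = -20 + 5*((L² + 18*L) + L) = -20 + 5*(L² + 19*L) = -20 + (5*L² + 95*L) = -20 + 5*L² + 95*L)
d(G, H) = G + 2*H (d(G, H) = 2*H + G = G + 2*H)
(390*(430 + W(19)))/d(429, M(-10, -11 - 1*(-4))) = (390*(430 + (-20 + 5*19² + 95*19)))/(429 + 2*(-1 - 10*(-11 - 1*(-4)))) = (390*(430 + (-20 + 5*361 + 1805)))/(429 + 2*(-1 - 10*(-11 + 4))) = (390*(430 + (-20 + 1805 + 1805)))/(429 + 2*(-1 - 10*(-7))) = (390*(430 + 3590))/(429 + 2*(-1 + 70)) = (390*4020)/(429 + 2*69) = 1567800/(429 + 138) = 1567800/567 = 1567800*(1/567) = 174200/63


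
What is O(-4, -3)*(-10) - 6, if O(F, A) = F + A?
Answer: 64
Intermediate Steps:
O(F, A) = A + F
O(-4, -3)*(-10) - 6 = (-3 - 4)*(-10) - 6 = -7*(-10) - 6 = 70 - 6 = 64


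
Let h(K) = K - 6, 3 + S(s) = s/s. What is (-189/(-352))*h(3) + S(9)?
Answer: -1271/352 ≈ -3.6108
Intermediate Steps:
S(s) = -2 (S(s) = -3 + s/s = -3 + 1 = -2)
h(K) = -6 + K
(-189/(-352))*h(3) + S(9) = (-189/(-352))*(-6 + 3) - 2 = -189*(-1/352)*(-3) - 2 = (189/352)*(-3) - 2 = -567/352 - 2 = -1271/352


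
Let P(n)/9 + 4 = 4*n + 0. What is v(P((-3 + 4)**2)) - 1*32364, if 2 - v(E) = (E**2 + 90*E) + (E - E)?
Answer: -32362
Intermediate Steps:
P(n) = -36 + 36*n (P(n) = -36 + 9*(4*n + 0) = -36 + 9*(4*n) = -36 + 36*n)
v(E) = 2 - E**2 - 90*E (v(E) = 2 - ((E**2 + 90*E) + (E - E)) = 2 - ((E**2 + 90*E) + 0) = 2 - (E**2 + 90*E) = 2 + (-E**2 - 90*E) = 2 - E**2 - 90*E)
v(P((-3 + 4)**2)) - 1*32364 = (2 - (-36 + 36*(-3 + 4)**2)**2 - 90*(-36 + 36*(-3 + 4)**2)) - 1*32364 = (2 - (-36 + 36*1**2)**2 - 90*(-36 + 36*1**2)) - 32364 = (2 - (-36 + 36*1)**2 - 90*(-36 + 36*1)) - 32364 = (2 - (-36 + 36)**2 - 90*(-36 + 36)) - 32364 = (2 - 1*0**2 - 90*0) - 32364 = (2 - 1*0 + 0) - 32364 = (2 + 0 + 0) - 32364 = 2 - 32364 = -32362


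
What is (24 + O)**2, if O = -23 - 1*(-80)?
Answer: 6561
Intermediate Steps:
O = 57 (O = -23 + 80 = 57)
(24 + O)**2 = (24 + 57)**2 = 81**2 = 6561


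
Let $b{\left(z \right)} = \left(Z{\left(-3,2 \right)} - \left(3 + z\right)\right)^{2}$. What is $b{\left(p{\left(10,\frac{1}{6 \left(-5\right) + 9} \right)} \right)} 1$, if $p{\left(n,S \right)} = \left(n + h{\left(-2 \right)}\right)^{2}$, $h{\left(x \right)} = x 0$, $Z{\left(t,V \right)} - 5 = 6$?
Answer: $8464$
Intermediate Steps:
$Z{\left(t,V \right)} = 11$ ($Z{\left(t,V \right)} = 5 + 6 = 11$)
$h{\left(x \right)} = 0$
$p{\left(n,S \right)} = n^{2}$ ($p{\left(n,S \right)} = \left(n + 0\right)^{2} = n^{2}$)
$b{\left(z \right)} = \left(8 - z\right)^{2}$ ($b{\left(z \right)} = \left(11 - \left(3 + z\right)\right)^{2} = \left(8 - z\right)^{2}$)
$b{\left(p{\left(10,\frac{1}{6 \left(-5\right) + 9} \right)} \right)} 1 = \left(-8 + 10^{2}\right)^{2} \cdot 1 = \left(-8 + 100\right)^{2} \cdot 1 = 92^{2} \cdot 1 = 8464 \cdot 1 = 8464$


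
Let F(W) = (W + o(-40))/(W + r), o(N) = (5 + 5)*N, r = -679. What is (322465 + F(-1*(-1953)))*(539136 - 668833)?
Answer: -53282376135211/1274 ≈ -4.1823e+10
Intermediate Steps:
o(N) = 10*N
F(W) = (-400 + W)/(-679 + W) (F(W) = (W + 10*(-40))/(W - 679) = (W - 400)/(-679 + W) = (-400 + W)/(-679 + W))
(322465 + F(-1*(-1953)))*(539136 - 668833) = (322465 + (-400 - 1*(-1953))/(-679 - 1*(-1953)))*(539136 - 668833) = (322465 + (-400 + 1953)/(-679 + 1953))*(-129697) = (322465 + 1553/1274)*(-129697) = (410821963/1274)*(-129697) = -53282376135211/1274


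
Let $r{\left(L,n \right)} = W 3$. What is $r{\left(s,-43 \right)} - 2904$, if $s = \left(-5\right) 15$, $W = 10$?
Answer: $-2874$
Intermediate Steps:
$s = -75$
$r{\left(L,n \right)} = 30$ ($r{\left(L,n \right)} = 10 \cdot 3 = 30$)
$r{\left(s,-43 \right)} - 2904 = 30 - 2904 = -2874$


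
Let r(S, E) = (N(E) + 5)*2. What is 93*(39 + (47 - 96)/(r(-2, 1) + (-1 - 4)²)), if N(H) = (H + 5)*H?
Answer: 165912/47 ≈ 3530.0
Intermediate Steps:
N(H) = H*(5 + H) (N(H) = (5 + H)*H = H*(5 + H))
r(S, E) = 10 + 2*E*(5 + E) (r(S, E) = (E*(5 + E) + 5)*2 = (5 + E*(5 + E))*2 = 10 + 2*E*(5 + E))
93*(39 + (47 - 96)/(r(-2, 1) + (-1 - 4)²)) = 93*(39 + (47 - 96)/((10 + 2*1*(5 + 1)) + (-1 - 4)²)) = 93*(39 - 49/((10 + 2*1*6) + (-5)²)) = 93*(39 - 49/((10 + 12) + 25)) = 93*(39 - 49/(22 + 25)) = 93*(39 - 49/47) = 93*(1784/47) = 165912/47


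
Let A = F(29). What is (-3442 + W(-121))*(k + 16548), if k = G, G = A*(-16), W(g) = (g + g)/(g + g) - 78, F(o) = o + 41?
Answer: -54291132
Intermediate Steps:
F(o) = 41 + o
A = 70 (A = 41 + 29 = 70)
W(g) = -77 (W(g) = (2*g)/((2*g)) - 78 = (2*g)*(1/(2*g)) - 78 = 1 - 78 = -77)
G = -1120 (G = 70*(-16) = -1120)
k = -1120
(-3442 + W(-121))*(k + 16548) = (-3442 - 77)*(-1120 + 16548) = -3519*15428 = -54291132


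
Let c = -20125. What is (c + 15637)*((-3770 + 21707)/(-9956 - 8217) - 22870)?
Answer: 109727494008/1069 ≈ 1.0264e+8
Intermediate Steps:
(c + 15637)*((-3770 + 21707)/(-9956 - 8217) - 22870) = (-20125 + 15637)*((-3770 + 21707)/(-9956 - 8217) - 22870) = -4488*(17937/(-18173) - 22870) = -4488*(17937*(-1/18173) - 22870) = -4488*(-17937/18173 - 22870) = -4488*(-415634447/18173) = 109727494008/1069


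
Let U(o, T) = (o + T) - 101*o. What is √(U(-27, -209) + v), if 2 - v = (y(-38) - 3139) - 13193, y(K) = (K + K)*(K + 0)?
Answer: √15937 ≈ 126.24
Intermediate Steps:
y(K) = 2*K² (y(K) = (2*K)*K = 2*K²)
U(o, T) = T - 100*o (U(o, T) = (T + o) - 101*o = T - 100*o)
v = 13446 (v = 2 - ((2*(-38)² - 3139) - 13193) = 2 - ((2*1444 - 3139) - 13193) = 2 - ((2888 - 3139) - 13193) = 2 - (-251 - 13193) = 2 - 1*(-13444) = 2 + 13444 = 13446)
√(U(-27, -209) + v) = √((-209 - 100*(-27)) + 13446) = √((-209 + 2700) + 13446) = √(2491 + 13446) = √15937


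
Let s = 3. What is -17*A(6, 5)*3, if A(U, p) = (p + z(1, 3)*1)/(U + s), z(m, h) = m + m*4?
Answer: -170/3 ≈ -56.667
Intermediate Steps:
z(m, h) = 5*m (z(m, h) = m + 4*m = 5*m)
A(U, p) = (5 + p)/(3 + U) (A(U, p) = (p + (5*1)*1)/(U + 3) = (p + 5*1)/(3 + U) = (p + 5)/(3 + U) = (5 + p)/(3 + U))
-17*A(6, 5)*3 = -17*(5 + 5)/(3 + 6)*3 = -17*10/9*3 = -170/9*3 = -170/3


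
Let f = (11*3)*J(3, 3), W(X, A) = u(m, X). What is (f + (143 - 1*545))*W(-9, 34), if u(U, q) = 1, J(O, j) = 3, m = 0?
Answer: -303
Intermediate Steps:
W(X, A) = 1
f = 99 (f = (11*3)*3 = 33*3 = 99)
(f + (143 - 1*545))*W(-9, 34) = (99 + (143 - 1*545))*1 = (99 + (143 - 545))*1 = (99 - 402)*1 = -303*1 = -303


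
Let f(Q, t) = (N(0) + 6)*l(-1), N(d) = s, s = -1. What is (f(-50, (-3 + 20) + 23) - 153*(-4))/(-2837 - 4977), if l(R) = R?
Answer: -607/7814 ≈ -0.077681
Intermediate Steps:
N(d) = -1
f(Q, t) = -5 (f(Q, t) = (-1 + 6)*(-1) = 5*(-1) = -5)
(f(-50, (-3 + 20) + 23) - 153*(-4))/(-2837 - 4977) = (-5 - 153*(-4))/(-2837 - 4977) = (-5 + 612)/(-7814) = 607*(-1/7814) = -607/7814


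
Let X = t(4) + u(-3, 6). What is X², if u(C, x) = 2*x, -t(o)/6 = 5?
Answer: 324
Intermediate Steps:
t(o) = -30 (t(o) = -6*5 = -30)
X = -18 (X = -30 + 2*6 = -30 + 12 = -18)
X² = (-18)² = 324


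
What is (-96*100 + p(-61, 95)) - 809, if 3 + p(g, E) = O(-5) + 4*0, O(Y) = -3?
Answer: -10415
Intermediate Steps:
p(g, E) = -6 (p(g, E) = -3 + (-3 + 4*0) = -3 + (-3 + 0) = -3 - 3 = -6)
(-96*100 + p(-61, 95)) - 809 = (-96*100 - 6) - 809 = (-9600 - 6) - 809 = -9606 - 809 = -10415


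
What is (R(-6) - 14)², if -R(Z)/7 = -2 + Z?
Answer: 1764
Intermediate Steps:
R(Z) = 14 - 7*Z (R(Z) = -7*(-2 + Z) = 14 - 7*Z)
(R(-6) - 14)² = ((14 - 7*(-6)) - 14)² = ((14 + 42) - 14)² = (56 - 14)² = 42² = 1764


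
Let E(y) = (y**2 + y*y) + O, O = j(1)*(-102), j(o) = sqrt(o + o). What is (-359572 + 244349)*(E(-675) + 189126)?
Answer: -126788623848 + 11752746*sqrt(2) ≈ -1.2677e+11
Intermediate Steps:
j(o) = sqrt(2)*sqrt(o) (j(o) = sqrt(2*o) = sqrt(2)*sqrt(o))
O = -102*sqrt(2) (O = (sqrt(2)*sqrt(1))*(-102) = (sqrt(2)*1)*(-102) = sqrt(2)*(-102) = -102*sqrt(2) ≈ -144.25)
E(y) = -102*sqrt(2) + 2*y**2 (E(y) = (y**2 + y*y) - 102*sqrt(2) = (y**2 + y**2) - 102*sqrt(2) = 2*y**2 - 102*sqrt(2) = -102*sqrt(2) + 2*y**2)
(-359572 + 244349)*(E(-675) + 189126) = (-359572 + 244349)*((-102*sqrt(2) + 2*(-675)**2) + 189126) = -115223*((-102*sqrt(2) + 2*455625) + 189126) = -115223*((-102*sqrt(2) + 911250) + 189126) = -115223*((911250 - 102*sqrt(2)) + 189126) = -115223*(1100376 - 102*sqrt(2)) = -126788623848 + 11752746*sqrt(2)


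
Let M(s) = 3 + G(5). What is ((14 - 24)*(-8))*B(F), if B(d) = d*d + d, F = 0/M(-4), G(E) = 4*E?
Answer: 0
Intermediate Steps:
M(s) = 23 (M(s) = 3 + 4*5 = 3 + 20 = 23)
F = 0 (F = 0/23 = 0*(1/23) = 0)
B(d) = d + d² (B(d) = d² + d = d + d²)
((14 - 24)*(-8))*B(F) = ((14 - 24)*(-8))*(0*(1 + 0)) = (-10*(-8))*(0*1) = 80*0 = 0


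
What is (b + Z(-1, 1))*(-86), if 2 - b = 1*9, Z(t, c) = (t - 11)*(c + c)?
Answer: 2666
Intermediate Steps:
Z(t, c) = 2*c*(-11 + t) (Z(t, c) = (-11 + t)*(2*c) = 2*c*(-11 + t))
b = -7 (b = 2 - 9 = -7)
(b + Z(-1, 1))*(-86) = (-7 + 2*1*(-11 - 1))*(-86) = (-7 + 2*1*(-12))*(-86) = (-7 - 24)*(-86) = -31*(-86) = 2666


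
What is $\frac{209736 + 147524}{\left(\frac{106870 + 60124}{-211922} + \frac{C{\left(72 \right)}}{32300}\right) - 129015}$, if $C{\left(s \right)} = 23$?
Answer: $- \frac{71925691034000}{25974219489441} \approx -2.7691$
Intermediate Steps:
$\frac{209736 + 147524}{\left(\frac{106870 + 60124}{-211922} + \frac{C{\left(72 \right)}}{32300}\right) - 129015} = \frac{209736 + 147524}{\left(\frac{106870 + 60124}{-211922} + \frac{23}{32300}\right) - 129015} = \frac{357260}{\left(166994 \left(- \frac{1}{211922}\right) + 23 \cdot \frac{1}{32300}\right) - 129015} = \frac{357260}{\left(- \frac{83497}{105961} + \frac{23}{32300}\right) - 129015} = \frac{357260}{- \frac{158500941}{201325900} - 129015} = \frac{357260}{- \frac{25974219489441}{201325900}} = 357260 \left(- \frac{201325900}{25974219489441}\right) = - \frac{71925691034000}{25974219489441}$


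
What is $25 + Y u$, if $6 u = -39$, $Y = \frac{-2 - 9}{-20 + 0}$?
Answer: $\frac{857}{40} \approx 21.425$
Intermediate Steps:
$Y = \frac{11}{20}$ ($Y = - \frac{11}{-20} = \left(-11\right) \left(- \frac{1}{20}\right) = \frac{11}{20} \approx 0.55$)
$u = - \frac{13}{2}$ ($u = \frac{1}{6} \left(-39\right) = - \frac{13}{2} \approx -6.5$)
$25 + Y u = 25 + \frac{11}{20} \left(- \frac{13}{2}\right) = 25 - \frac{143}{40} = \frac{857}{40}$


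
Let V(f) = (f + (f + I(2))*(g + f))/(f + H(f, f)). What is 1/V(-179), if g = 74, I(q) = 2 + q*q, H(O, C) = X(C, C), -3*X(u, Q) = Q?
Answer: -179/26979 ≈ -0.0066348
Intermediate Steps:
X(u, Q) = -Q/3
H(O, C) = -C/3
I(q) = 2 + q²
V(f) = 3*(f + (6 + f)*(74 + f))/(2*f) (V(f) = (f + (f + (2 + 2²))*(74 + f))/(f - f/3) = (f + (f + (2 + 4))*(74 + f))/((2*f/3)) = (f + (f + 6)*(74 + f))*(3/(2*f)) = (f + (6 + f)*(74 + f))*(3/(2*f)) = 3*(f + (6 + f)*(74 + f))/(2*f))
1/V(-179) = 1/(243/2 + 666/(-179) + (3/2)*(-179)) = 1/(243/2 + 666*(-1/179) - 537/2) = 1/(243/2 - 666/179 - 537/2) = 1/(-26979/179) = -179/26979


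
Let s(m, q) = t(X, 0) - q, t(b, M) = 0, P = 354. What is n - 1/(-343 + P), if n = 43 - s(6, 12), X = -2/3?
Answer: 604/11 ≈ 54.909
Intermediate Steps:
X = -2/3 (X = -2*1/3 = -2/3 ≈ -0.66667)
s(m, q) = -q (s(m, q) = 0 - q = -q)
n = 55 (n = 43 - (-1)*12 = 43 - 1*(-12) = 43 + 12 = 55)
n - 1/(-343 + P) = 55 - 1/(-343 + 354) = 55 - 1/11 = 604/11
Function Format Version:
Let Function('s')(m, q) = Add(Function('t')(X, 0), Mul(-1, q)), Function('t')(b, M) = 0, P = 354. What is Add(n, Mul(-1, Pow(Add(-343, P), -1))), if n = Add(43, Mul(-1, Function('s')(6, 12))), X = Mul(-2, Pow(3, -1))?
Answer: Rational(604, 11) ≈ 54.909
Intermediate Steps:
X = Rational(-2, 3) (X = Mul(-2, Rational(1, 3)) = Rational(-2, 3) ≈ -0.66667)
Function('s')(m, q) = Mul(-1, q) (Function('s')(m, q) = Add(0, Mul(-1, q)) = Mul(-1, q))
n = 55 (n = Add(43, Mul(-1, Mul(-1, 12))) = Add(43, Mul(-1, -12)) = Add(43, 12) = 55)
Add(n, Mul(-1, Pow(Add(-343, P), -1))) = Add(55, Mul(-1, Pow(Add(-343, 354), -1))) = Add(55, Mul(-1, Pow(11, -1))) = Add(55, Mul(-1, Rational(1, 11))) = Add(55, Rational(-1, 11)) = Rational(604, 11)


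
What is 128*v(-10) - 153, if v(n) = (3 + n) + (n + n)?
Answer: -3609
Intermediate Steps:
v(n) = 3 + 3*n (v(n) = (3 + n) + 2*n = 3 + 3*n)
128*v(-10) - 153 = 128*(3 + 3*(-10)) - 153 = 128*(3 - 30) - 153 = 128*(-27) - 153 = -3456 - 153 = -3609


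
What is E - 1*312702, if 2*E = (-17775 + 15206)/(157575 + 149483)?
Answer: -192035304001/614116 ≈ -3.1270e+5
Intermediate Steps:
E = -2569/614116 (E = ((-17775 + 15206)/(157575 + 149483))/2 = (-2569/307058)/2 = (-2569*1/307058)/2 = (½)*(-2569/307058) = -2569/614116 ≈ -0.0041832)
E - 1*312702 = -2569/614116 - 1*312702 = -2569/614116 - 312702 = -192035304001/614116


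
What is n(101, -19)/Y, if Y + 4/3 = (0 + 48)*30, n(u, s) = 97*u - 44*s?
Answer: 31899/4316 ≈ 7.3909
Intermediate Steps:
n(u, s) = -44*s + 97*u
Y = 4316/3 (Y = -4/3 + (0 + 48)*30 = -4/3 + 48*30 = -4/3 + 1440 = 4316/3 ≈ 1438.7)
n(101, -19)/Y = (-44*(-19) + 97*101)/(4316/3) = (836 + 9797)*(3/4316) = 10633*(3/4316) = 31899/4316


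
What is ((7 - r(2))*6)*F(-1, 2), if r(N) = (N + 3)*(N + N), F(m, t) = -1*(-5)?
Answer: -390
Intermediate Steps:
F(m, t) = 5
r(N) = 2*N*(3 + N) (r(N) = (3 + N)*(2*N) = 2*N*(3 + N))
((7 - r(2))*6)*F(-1, 2) = ((7 - 2*2*(3 + 2))*6)*5 = ((7 - 2*2*5)*6)*5 = ((7 - 1*20)*6)*5 = ((7 - 20)*6)*5 = -13*6*5 = -78*5 = -390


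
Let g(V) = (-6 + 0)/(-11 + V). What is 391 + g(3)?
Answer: 1567/4 ≈ 391.75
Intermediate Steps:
g(V) = -6/(-11 + V)
391 + g(3) = 391 - 6/(-11 + 3) = 391 - 6/(-8) = 391 - 6*(-⅛) = 391 + ¾ = 1567/4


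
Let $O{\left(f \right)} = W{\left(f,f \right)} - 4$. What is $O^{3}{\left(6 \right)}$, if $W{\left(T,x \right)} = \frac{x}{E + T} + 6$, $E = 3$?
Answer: $\frac{512}{27} \approx 18.963$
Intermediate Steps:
$W{\left(T,x \right)} = 6 + \frac{x}{3 + T}$ ($W{\left(T,x \right)} = \frac{x}{3 + T} + 6 = 6 + \frac{x}{3 + T}$)
$O{\left(f \right)} = -4 + \frac{18 + 7 f}{3 + f}$ ($O{\left(f \right)} = \frac{18 + f + 6 f}{3 + f} - 4 = \frac{18 + 7 f}{3 + f} - 4 = -4 + \frac{18 + 7 f}{3 + f}$)
$O^{3}{\left(6 \right)} = \left(\frac{3 \left(2 + 6\right)}{3 + 6}\right)^{3} = \left(3 \cdot \frac{1}{9} \cdot 8\right)^{3} = \left(\frac{8}{3}\right)^{3} = \frac{512}{27}$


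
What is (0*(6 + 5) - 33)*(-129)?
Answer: 4257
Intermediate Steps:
(0*(6 + 5) - 33)*(-129) = (0*11 - 33)*(-129) = (0 - 33)*(-129) = -33*(-129) = 4257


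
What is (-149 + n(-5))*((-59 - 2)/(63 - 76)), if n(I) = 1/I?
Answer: -45506/65 ≈ -700.09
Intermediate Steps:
(-149 + n(-5))*((-59 - 2)/(63 - 76)) = (-149 + 1/(-5))*((-59 - 2)/(63 - 76)) = (-149 - ⅕)*(-61/(-13)) = -(-45506)*(-1)/(5*13) = -746/5*61/13 = -45506/65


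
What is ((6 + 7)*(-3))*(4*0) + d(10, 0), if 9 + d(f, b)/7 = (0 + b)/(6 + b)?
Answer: -63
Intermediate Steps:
d(f, b) = -63 + 7*b/(6 + b) (d(f, b) = -63 + 7*((0 + b)/(6 + b)) = -63 + 7*(b/(6 + b)) = -63 + 7*b/(6 + b))
((6 + 7)*(-3))*(4*0) + d(10, 0) = ((6 + 7)*(-3))*(4*0) + 14*(-27 - 4*0)/(6 + 0) = (13*(-3))*0 + 14*(-27 + 0)/6 = -39*0 + 14*(⅙)*(-27) = 0 - 63 = -63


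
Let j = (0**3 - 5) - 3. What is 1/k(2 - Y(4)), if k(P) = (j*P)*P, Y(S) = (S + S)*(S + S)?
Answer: -1/30752 ≈ -3.2518e-5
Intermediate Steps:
Y(S) = 4*S**2 (Y(S) = (2*S)*(2*S) = 4*S**2)
j = -8 (j = (0 - 5) - 3 = -5 - 3 = -8)
k(P) = -8*P**2 (k(P) = (-8*P)*P = -8*P**2)
1/k(2 - Y(4)) = 1/(-8*(2 - 4*4**2)**2) = 1/(-8*(2 - 4*16)**2) = 1/(-8*(2 - 1*64)**2) = 1/(-8*(2 - 64)**2) = 1/(-8*(-62)**2) = 1/(-8*3844) = 1/(-30752) = -1/30752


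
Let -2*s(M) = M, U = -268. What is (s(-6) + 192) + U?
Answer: -73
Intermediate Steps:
s(M) = -M/2
(s(-6) + 192) + U = (-1/2*(-6) + 192) - 268 = (3 + 192) - 268 = 195 - 268 = -73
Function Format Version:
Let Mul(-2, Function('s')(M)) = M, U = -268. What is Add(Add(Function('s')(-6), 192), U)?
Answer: -73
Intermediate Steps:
Function('s')(M) = Mul(Rational(-1, 2), M)
Add(Add(Function('s')(-6), 192), U) = Add(Add(Mul(Rational(-1, 2), -6), 192), -268) = Add(Add(3, 192), -268) = Add(195, -268) = -73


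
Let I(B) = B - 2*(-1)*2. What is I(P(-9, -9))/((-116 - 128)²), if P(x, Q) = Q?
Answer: -5/59536 ≈ -8.3983e-5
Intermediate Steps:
I(B) = 4 + B (I(B) = B + 2*2 = B + 4 = 4 + B)
I(P(-9, -9))/((-116 - 128)²) = (4 - 9)/((-116 - 128)²) = -5/((-244)²) = -5/59536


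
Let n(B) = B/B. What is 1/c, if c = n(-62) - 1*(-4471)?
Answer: 1/4472 ≈ 0.00022361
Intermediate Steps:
n(B) = 1
c = 4472 (c = 1 - 1*(-4471) = 1 + 4471 = 4472)
1/c = 1/4472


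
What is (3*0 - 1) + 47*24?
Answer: 1127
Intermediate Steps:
(3*0 - 1) + 47*24 = (0 - 1) + 1128 = -1 + 1128 = 1127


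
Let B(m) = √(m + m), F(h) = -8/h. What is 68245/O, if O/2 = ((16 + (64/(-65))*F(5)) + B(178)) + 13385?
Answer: 96610831221125/37946556736138 - 7208378125*√89/18973278368069 ≈ 2.5424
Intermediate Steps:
B(m) = √2*√m (B(m) = √(2*m) = √2*√m)
O = 8711674/325 + 4*√89 (O = 2*(((16 + (64/(-65))*(-8/5)) + √2*√178) + 13385) = 2*(((16 + (64*(-1/65))*(-8*⅕)) + 2*√89) + 13385) = 2*(((16 - 64/65*(-8/5)) + 2*√89) + 13385) = 2*(((16 + 512/325) + 2*√89) + 13385) = 2*((5712/325 + 2*√89) + 13385) = 2*(4355837/325 + 2*√89) = 8711674/325 + 4*√89 ≈ 26843.)
68245/O = 68245/(8711674/325 + 4*√89)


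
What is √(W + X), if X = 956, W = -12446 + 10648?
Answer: I*√842 ≈ 29.017*I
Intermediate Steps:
W = -1798
√(W + X) = √(-1798 + 956) = √(-842) = I*√842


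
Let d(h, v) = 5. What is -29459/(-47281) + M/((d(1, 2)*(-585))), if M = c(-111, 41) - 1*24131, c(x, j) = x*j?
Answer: 110944709/10638225 ≈ 10.429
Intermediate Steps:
c(x, j) = j*x
M = -28682 (M = 41*(-111) - 1*24131 = -4551 - 24131 = -28682)
-29459/(-47281) + M/((d(1, 2)*(-585))) = -29459/(-47281) - 28682/(5*(-585)) = -29459*(-1/47281) - 28682/(-2925) = 29459/47281 - 28682*(-1/2925) = 29459/47281 + 28682/2925 = 110944709/10638225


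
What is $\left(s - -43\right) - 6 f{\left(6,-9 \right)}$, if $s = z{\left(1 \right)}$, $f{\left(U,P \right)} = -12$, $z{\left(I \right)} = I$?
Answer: $116$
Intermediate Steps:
$s = 1$
$\left(s - -43\right) - 6 f{\left(6,-9 \right)} = \left(1 - -43\right) - -72 = \left(1 + 43\right) + 72 = 44 + 72 = 116$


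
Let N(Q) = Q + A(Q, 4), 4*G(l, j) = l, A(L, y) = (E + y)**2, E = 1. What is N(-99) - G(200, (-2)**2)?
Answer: -124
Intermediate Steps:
A(L, y) = (1 + y)**2
G(l, j) = l/4
N(Q) = 25 + Q (N(Q) = Q + (1 + 4)**2 = Q + 5**2 = Q + 25 = 25 + Q)
N(-99) - G(200, (-2)**2) = (25 - 99) - 200/4 = -74 - 1*50 = -74 - 50 = -124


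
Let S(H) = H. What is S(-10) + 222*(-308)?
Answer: -68386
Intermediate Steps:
S(-10) + 222*(-308) = -10 + 222*(-308) = -10 - 68376 = -68386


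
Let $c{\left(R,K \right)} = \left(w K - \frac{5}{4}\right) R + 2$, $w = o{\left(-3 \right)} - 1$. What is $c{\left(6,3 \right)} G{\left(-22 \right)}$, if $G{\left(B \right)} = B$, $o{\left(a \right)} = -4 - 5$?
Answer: $4081$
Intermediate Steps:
$o{\left(a \right)} = -9$ ($o{\left(a \right)} = -4 - 5 = -9$)
$w = -10$ ($w = -9 - 1 = -10$)
$c{\left(R,K \right)} = 2 + R \left(- \frac{5}{4} - 10 K\right)$ ($c{\left(R,K \right)} = \left(- 10 K - \frac{5}{4}\right) R + 2 = \left(- \frac{5}{4} - 10 K\right) R + 2 = R \left(- \frac{5}{4} - 10 K\right) + 2 = 2 + R \left(- \frac{5}{4} - 10 K\right)$)
$c{\left(6,3 \right)} G{\left(-22 \right)} = \left(2 - \frac{15}{2} - 30 \cdot 6\right) \left(-22\right) = \left(2 - \frac{15}{2} - 180\right) \left(-22\right) = \left(- \frac{371}{2}\right) \left(-22\right) = 4081$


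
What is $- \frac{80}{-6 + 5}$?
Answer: $80$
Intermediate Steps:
$- \frac{80}{-6 + 5} = - \frac{80}{-1} = \left(-80\right) \left(-1\right) = 80$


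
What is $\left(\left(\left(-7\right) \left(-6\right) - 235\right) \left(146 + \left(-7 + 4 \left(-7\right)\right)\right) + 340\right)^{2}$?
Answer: $444492889$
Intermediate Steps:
$\left(\left(\left(-7\right) \left(-6\right) - 235\right) \left(146 + \left(-7 + 4 \left(-7\right)\right)\right) + 340\right)^{2} = \left(\left(42 - 235\right) \left(146 - 35\right) + 340\right)^{2} = \left(- 193 \left(146 - 35\right) + 340\right)^{2} = \left(\left(-193\right) 111 + 340\right)^{2} = \left(-21423 + 340\right)^{2} = \left(-21083\right)^{2} = 444492889$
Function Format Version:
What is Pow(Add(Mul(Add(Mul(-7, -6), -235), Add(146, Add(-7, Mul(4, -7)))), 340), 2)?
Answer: 444492889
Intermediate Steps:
Pow(Add(Mul(Add(Mul(-7, -6), -235), Add(146, Add(-7, Mul(4, -7)))), 340), 2) = Pow(Add(Mul(Add(42, -235), Add(146, Add(-7, -28))), 340), 2) = Pow(Add(Mul(-193, Add(146, -35)), 340), 2) = Pow(Add(Mul(-193, 111), 340), 2) = Pow(Add(-21423, 340), 2) = Pow(-21083, 2) = 444492889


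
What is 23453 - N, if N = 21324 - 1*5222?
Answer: 7351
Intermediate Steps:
N = 16102 (N = 21324 - 5222 = 16102)
23453 - N = 23453 - 1*16102 = 23453 - 16102 = 7351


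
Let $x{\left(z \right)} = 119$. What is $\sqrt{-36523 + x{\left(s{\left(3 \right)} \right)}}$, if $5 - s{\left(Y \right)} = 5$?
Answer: $2 i \sqrt{9101} \approx 190.8 i$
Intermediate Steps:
$s{\left(Y \right)} = 0$ ($s{\left(Y \right)} = 5 - 5 = 0$)
$\sqrt{-36523 + x{\left(s{\left(3 \right)} \right)}} = \sqrt{-36523 + 119} = \sqrt{-36404} = 2 i \sqrt{9101}$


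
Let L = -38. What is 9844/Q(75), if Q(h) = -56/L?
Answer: 46759/7 ≈ 6679.9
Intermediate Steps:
Q(h) = 28/19 (Q(h) = -56/(-38) = -56*(-1/38) = 28/19)
9844/Q(75) = 9844/(28/19) = 9844*(19/28) = 46759/7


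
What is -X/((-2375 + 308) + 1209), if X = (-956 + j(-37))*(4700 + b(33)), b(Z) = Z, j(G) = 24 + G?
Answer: -1528759/286 ≈ -5345.3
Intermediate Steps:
X = -4586277 (X = (-956 + (24 - 37))*(4700 + 33) = (-956 - 13)*4733 = -969*4733 = -4586277)
-X/((-2375 + 308) + 1209) = -(-4586277)/((-2375 + 308) + 1209) = -(-4586277)/(-2067 + 1209) = -(-4586277)/(-858) = -(-4586277)*(-1)/858 = -1*1528759/286 = -1528759/286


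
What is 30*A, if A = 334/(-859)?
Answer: -10020/859 ≈ -11.665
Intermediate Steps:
A = -334/859 (A = 334*(-1/859) = -334/859 ≈ -0.38882)
30*A = 30*(-334/859) = -10020/859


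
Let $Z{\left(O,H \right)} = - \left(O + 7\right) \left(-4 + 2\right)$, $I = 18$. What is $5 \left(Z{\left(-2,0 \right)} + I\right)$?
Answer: $140$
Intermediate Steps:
$Z{\left(O,H \right)} = 14 + 2 O$ ($Z{\left(O,H \right)} = - \left(7 + O\right) \left(-2\right) = - (-14 - 2 O) = 14 + 2 O$)
$5 \left(Z{\left(-2,0 \right)} + I\right) = 5 \left(\left(14 + 2 \left(-2\right)\right) + 18\right) = 5 \left(\left(14 - 4\right) + 18\right) = 5 \left(10 + 18\right) = 5 \cdot 28 = 140$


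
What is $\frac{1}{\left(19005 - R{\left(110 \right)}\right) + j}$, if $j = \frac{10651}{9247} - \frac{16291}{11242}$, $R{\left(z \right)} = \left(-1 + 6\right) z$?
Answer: $\frac{1350062}{24914992855} \approx 5.4187 \cdot 10^{-5}$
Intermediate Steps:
$R{\left(z \right)} = 5 z$
$j = - \frac{401355}{1350062}$ ($j = 10651 \cdot \frac{1}{9247} - \frac{1481}{1022} = \frac{10651}{9247} - \frac{1481}{1022} = - \frac{401355}{1350062} \approx -0.29729$)
$\frac{1}{\left(19005 - R{\left(110 \right)}\right) + j} = \frac{1}{\left(19005 - 5 \cdot 110\right) - \frac{401355}{1350062}} = \frac{1}{\left(19005 - 550\right) - \frac{401355}{1350062}} = \frac{1}{18455 - \frac{401355}{1350062}} = \frac{1}{\frac{24914992855}{1350062}} = \frac{1350062}{24914992855}$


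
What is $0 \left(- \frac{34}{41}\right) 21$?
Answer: $0$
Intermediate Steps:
$0 \left(- \frac{34}{41}\right) 21 = 0 \cdot 21 = 0$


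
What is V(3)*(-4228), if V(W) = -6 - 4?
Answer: 42280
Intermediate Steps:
V(W) = -10
V(3)*(-4228) = -10*(-4228) = 42280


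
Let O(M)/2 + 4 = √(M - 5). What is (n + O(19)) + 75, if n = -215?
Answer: -148 + 2*√14 ≈ -140.52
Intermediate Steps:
O(M) = -8 + 2*√(-5 + M) (O(M) = -8 + 2*√(M - 5) = -8 + 2*√(-5 + M))
(n + O(19)) + 75 = (-215 + (-8 + 2*√(-5 + 19))) + 75 = (-215 + (-8 + 2*√14)) + 75 = (-223 + 2*√14) + 75 = -148 + 2*√14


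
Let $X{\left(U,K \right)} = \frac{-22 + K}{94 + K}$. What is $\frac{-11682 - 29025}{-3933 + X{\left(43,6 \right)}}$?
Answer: $\frac{1017675}{98329} \approx 10.35$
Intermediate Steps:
$X{\left(U,K \right)} = \frac{-22 + K}{94 + K}$
$\frac{-11682 - 29025}{-3933 + X{\left(43,6 \right)}} = \frac{-11682 - 29025}{-3933 + \frac{-22 + 6}{94 + 6}} = - \frac{40707}{-3933 + \frac{1}{100} \left(-16\right)} = - \frac{40707}{-3933 - \frac{4}{25}} = - \frac{40707}{- \frac{98329}{25}} = \left(-40707\right) \left(- \frac{25}{98329}\right) = \frac{1017675}{98329}$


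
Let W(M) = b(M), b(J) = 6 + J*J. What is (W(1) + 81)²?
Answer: 7744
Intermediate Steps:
b(J) = 6 + J²
W(M) = 6 + M²
(W(1) + 81)² = ((6 + 1²) + 81)² = ((6 + 1) + 81)² = (7 + 81)² = 88² = 7744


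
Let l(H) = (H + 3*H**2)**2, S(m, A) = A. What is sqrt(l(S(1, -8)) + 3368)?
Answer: 6*sqrt(1034) ≈ 192.94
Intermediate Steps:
sqrt(l(S(1, -8)) + 3368) = sqrt((-8)**2*(1 + 3*(-8))**2 + 3368) = sqrt(64*(1 - 24)**2 + 3368) = sqrt(64*(-23)**2 + 3368) = sqrt(64*529 + 3368) = sqrt(33856 + 3368) = sqrt(37224) = 6*sqrt(1034)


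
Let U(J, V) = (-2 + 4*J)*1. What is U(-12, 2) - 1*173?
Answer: -223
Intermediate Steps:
U(J, V) = -2 + 4*J
U(-12, 2) - 1*173 = (-2 + 4*(-12)) - 1*173 = (-2 - 48) - 173 = -50 - 173 = -223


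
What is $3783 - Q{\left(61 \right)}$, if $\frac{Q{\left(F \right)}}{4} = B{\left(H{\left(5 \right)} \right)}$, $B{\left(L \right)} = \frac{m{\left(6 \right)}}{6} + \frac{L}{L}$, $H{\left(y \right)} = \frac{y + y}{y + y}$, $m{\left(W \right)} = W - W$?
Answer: $3779$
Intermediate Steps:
$m{\left(W \right)} = 0$
$H{\left(y \right)} = 1$ ($H{\left(y \right)} = \frac{2 y}{2 y} = 2 y \frac{1}{2 y} = 1$)
$B{\left(L \right)} = 1$ ($B{\left(L \right)} = \frac{0}{6} + \frac{L}{L} = 0 \cdot \frac{1}{6} + 1 = 0 + 1 = 1$)
$Q{\left(F \right)} = 4$ ($Q{\left(F \right)} = 4 \cdot 1 = 4$)
$3783 - Q{\left(61 \right)} = 3783 - 4 = 3779$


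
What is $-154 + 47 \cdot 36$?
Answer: $1538$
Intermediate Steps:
$-154 + 47 \cdot 36 = -154 + 1692 = 1538$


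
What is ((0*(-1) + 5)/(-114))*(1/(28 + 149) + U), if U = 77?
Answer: -34075/10089 ≈ -3.3774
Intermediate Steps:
((0*(-1) + 5)/(-114))*(1/(28 + 149) + U) = ((0*(-1) + 5)/(-114))*(1/(28 + 149) + 77) = ((0 + 5)*(-1/114))*(1/177 + 77) = (5*(-1/114))*(1/177 + 77) = -5/114*13630/177 = -34075/10089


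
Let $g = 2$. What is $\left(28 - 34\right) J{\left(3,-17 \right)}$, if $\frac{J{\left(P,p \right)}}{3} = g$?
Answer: $-36$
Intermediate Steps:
$J{\left(P,p \right)} = 6$ ($J{\left(P,p \right)} = 3 \cdot 2 = 6$)
$\left(28 - 34\right) J{\left(3,-17 \right)} = \left(28 - 34\right) 6 = \left(-6\right) 6 = -36$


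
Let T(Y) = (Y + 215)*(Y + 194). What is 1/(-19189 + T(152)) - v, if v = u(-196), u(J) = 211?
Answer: -22744322/107793 ≈ -211.00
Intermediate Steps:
v = 211
T(Y) = (194 + Y)*(215 + Y) (T(Y) = (215 + Y)*(194 + Y) = (194 + Y)*(215 + Y))
1/(-19189 + T(152)) - v = 1/(-19189 + (41710 + 152**2 + 409*152)) - 1*211 = 1/(-19189 + (41710 + 23104 + 62168)) - 211 = 1/(-19189 + 126982) - 211 = 1/107793 - 211 = -22744322/107793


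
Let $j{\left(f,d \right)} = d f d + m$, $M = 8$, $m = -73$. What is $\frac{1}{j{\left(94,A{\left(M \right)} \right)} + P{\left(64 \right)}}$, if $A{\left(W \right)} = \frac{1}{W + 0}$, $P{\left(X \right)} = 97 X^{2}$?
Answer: $\frac{32}{12711695} \approx 2.5174 \cdot 10^{-6}$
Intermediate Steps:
$A{\left(W \right)} = \frac{1}{W}$
$j{\left(f,d \right)} = -73 + f d^{2}$ ($j{\left(f,d \right)} = d f d - 73 = f d^{2} - 73 = -73 + f d^{2}$)
$\frac{1}{j{\left(94,A{\left(M \right)} \right)} + P{\left(64 \right)}} = \frac{1}{\left(-73 + 94 \left(\frac{1}{8}\right)^{2}\right) + 97 \cdot 64^{2}} = \frac{1}{\left(-73 + \frac{94}{64}\right) + 97 \cdot 4096} = \frac{1}{\left(-73 + 94 \cdot \frac{1}{64}\right) + 397312} = \frac{1}{\left(-73 + \frac{47}{32}\right) + 397312} = \frac{1}{- \frac{2289}{32} + 397312} = \frac{1}{\frac{12711695}{32}} = \frac{32}{12711695}$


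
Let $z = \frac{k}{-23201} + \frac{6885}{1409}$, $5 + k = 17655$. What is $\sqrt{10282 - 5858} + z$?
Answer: $\frac{134870035}{32690209} + 2 \sqrt{1106} \approx 70.639$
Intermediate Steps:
$k = 17650$ ($k = -5 + 17655 = 17650$)
$z = \frac{134870035}{32690209}$ ($z = \frac{17650}{-23201} + \frac{6885}{1409} = 17650 \left(- \frac{1}{23201}\right) + 6885 \cdot \frac{1}{1409} = - \frac{17650}{23201} + \frac{6885}{1409} = \frac{134870035}{32690209} \approx 4.1257$)
$\sqrt{10282 - 5858} + z = \sqrt{10282 - 5858} + \frac{134870035}{32690209} = \sqrt{4424} + \frac{134870035}{32690209} = 2 \sqrt{1106} + \frac{134870035}{32690209} = \frac{134870035}{32690209} + 2 \sqrt{1106}$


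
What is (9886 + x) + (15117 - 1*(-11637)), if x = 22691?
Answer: 59331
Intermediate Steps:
(9886 + x) + (15117 - 1*(-11637)) = (9886 + 22691) + (15117 - 1*(-11637)) = 32577 + (15117 + 11637) = 32577 + 26754 = 59331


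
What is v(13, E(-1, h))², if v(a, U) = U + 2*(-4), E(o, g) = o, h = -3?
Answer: 81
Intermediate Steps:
v(a, U) = -8 + U (v(a, U) = U - 8 = -8 + U)
v(13, E(-1, h))² = (-8 - 1)² = (-9)² = 81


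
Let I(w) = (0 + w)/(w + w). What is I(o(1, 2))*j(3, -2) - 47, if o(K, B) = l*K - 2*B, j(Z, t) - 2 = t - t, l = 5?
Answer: -46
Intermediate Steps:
j(Z, t) = 2 (j(Z, t) = 2 + (t - t) = 2 + 0 = 2)
o(K, B) = -2*B + 5*K (o(K, B) = 5*K - 2*B = -2*B + 5*K)
I(w) = 1/2 (I(w) = w/((2*w)) = w*(1/(2*w)) = 1/2)
I(o(1, 2))*j(3, -2) - 47 = (1/2)*2 - 47 = 1 - 47 = -46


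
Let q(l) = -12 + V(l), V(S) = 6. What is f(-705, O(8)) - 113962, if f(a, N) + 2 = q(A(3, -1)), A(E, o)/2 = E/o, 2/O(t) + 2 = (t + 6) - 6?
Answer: -113970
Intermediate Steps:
O(t) = 2/(-2 + t) (O(t) = 2/(-2 + ((t + 6) - 6)) = 2/(-2 + ((6 + t) - 6)) = 2/(-2 + t))
A(E, o) = 2*E/o (A(E, o) = 2*(E/o) = 2*E/o)
q(l) = -6 (q(l) = -12 + 6 = -6)
f(a, N) = -8 (f(a, N) = -2 - 6 = -8)
f(-705, O(8)) - 113962 = -8 - 113962 = -113970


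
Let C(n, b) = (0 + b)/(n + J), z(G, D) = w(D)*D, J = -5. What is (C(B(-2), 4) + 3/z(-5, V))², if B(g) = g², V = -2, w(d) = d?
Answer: 169/16 ≈ 10.563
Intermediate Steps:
z(G, D) = D² (z(G, D) = D*D = D²)
C(n, b) = b/(-5 + n) (C(n, b) = (0 + b)/(n - 5) = b/(-5 + n))
(C(B(-2), 4) + 3/z(-5, V))² = (4/(-5 + (-2)²) + 3/((-2)²))² = (4/(-5 + 4) + 3/4)² = (4/(-1) + 3*(¼))² = (4*(-1) + ¾)² = (-4 + ¾)² = (-13/4)² = 169/16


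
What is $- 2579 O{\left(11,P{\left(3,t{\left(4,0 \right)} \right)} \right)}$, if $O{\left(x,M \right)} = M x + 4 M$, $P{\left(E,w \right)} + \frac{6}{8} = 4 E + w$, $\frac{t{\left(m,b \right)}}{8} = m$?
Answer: $- \frac{6692505}{4} \approx -1.6731 \cdot 10^{6}$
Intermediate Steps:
$t{\left(m,b \right)} = 8 m$
$P{\left(E,w \right)} = - \frac{3}{4} + w + 4 E$ ($P{\left(E,w \right)} = - \frac{3}{4} + \left(4 E + w\right) = - \frac{3}{4} + \left(w + 4 E\right) = - \frac{3}{4} + w + 4 E$)
$O{\left(x,M \right)} = 4 M + M x$
$- 2579 O{\left(11,P{\left(3,t{\left(4,0 \right)} \right)} \right)} = - 2579 \left(- \frac{3}{4} + 8 \cdot 4 + 4 \cdot 3\right) \left(4 + 11\right) = - 2579 \left(- \frac{3}{4} + 32 + 12\right) 15 = - 2579 \cdot \frac{173}{4} \cdot 15 = \left(-2579\right) \frac{2595}{4} = - \frac{6692505}{4}$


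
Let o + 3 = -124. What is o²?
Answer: 16129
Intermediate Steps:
o = -127 (o = -3 - 124 = -127)
o² = (-127)² = 16129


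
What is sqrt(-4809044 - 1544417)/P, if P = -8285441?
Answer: -I*sqrt(6353461)/8285441 ≈ -0.00030422*I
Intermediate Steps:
sqrt(-4809044 - 1544417)/P = sqrt(-4809044 - 1544417)/(-8285441) = sqrt(-6353461)*(-1/8285441) = (I*sqrt(6353461))*(-1/8285441) = -I*sqrt(6353461)/8285441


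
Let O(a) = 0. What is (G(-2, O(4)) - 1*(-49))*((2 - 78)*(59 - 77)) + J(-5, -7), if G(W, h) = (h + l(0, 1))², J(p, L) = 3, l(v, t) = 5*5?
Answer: 922035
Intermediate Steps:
l(v, t) = 25
G(W, h) = (25 + h)² (G(W, h) = (h + 25)² = (25 + h)²)
(G(-2, O(4)) - 1*(-49))*((2 - 78)*(59 - 77)) + J(-5, -7) = ((25 + 0)² - 1*(-49))*((2 - 78)*(59 - 77)) + 3 = (25² + 49)*(-76*(-18)) + 3 = (625 + 49)*1368 + 3 = 674*1368 + 3 = 922032 + 3 = 922035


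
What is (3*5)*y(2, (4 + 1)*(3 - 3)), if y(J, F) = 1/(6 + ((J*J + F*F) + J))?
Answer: 5/4 ≈ 1.2500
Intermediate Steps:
y(J, F) = 1/(6 + J + F² + J²) (y(J, F) = 1/(6 + ((J² + F²) + J)) = 1/(6 + ((F² + J²) + J)) = 1/(6 + (J + F² + J²)) = 1/(6 + J + F² + J²))
(3*5)*y(2, (4 + 1)*(3 - 3)) = (3*5)/(6 + 2 + ((4 + 1)*(3 - 3))² + 2²) = 15/(6 + 2 + (5*0)² + 4) = 15/(6 + 2 + 0² + 4) = 15/(6 + 2 + 0 + 4) = 15/12 = 15*(1/12) = 5/4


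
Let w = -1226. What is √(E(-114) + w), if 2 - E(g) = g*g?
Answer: 6*I*√395 ≈ 119.25*I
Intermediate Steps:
E(g) = 2 - g² (E(g) = 2 - g*g = 2 - g²)
√(E(-114) + w) = √((2 - 1*(-114)²) - 1226) = √((2 - 1*12996) - 1226) = √((2 - 12996) - 1226) = √(-12994 - 1226) = √(-14220) = 6*I*√395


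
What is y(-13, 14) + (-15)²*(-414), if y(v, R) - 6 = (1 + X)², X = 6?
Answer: -93095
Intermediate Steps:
y(v, R) = 55 (y(v, R) = 6 + (1 + 6)² = 6 + 7² = 6 + 49 = 55)
y(-13, 14) + (-15)²*(-414) = 55 + (-15)²*(-414) = 55 + 225*(-414) = 55 - 93150 = -93095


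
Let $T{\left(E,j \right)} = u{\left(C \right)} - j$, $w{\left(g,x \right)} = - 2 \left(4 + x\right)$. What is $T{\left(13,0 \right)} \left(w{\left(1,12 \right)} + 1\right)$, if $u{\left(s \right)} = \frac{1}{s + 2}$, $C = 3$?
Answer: $- \frac{31}{5} \approx -6.2$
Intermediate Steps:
$u{\left(s \right)} = \frac{1}{2 + s}$
$w{\left(g,x \right)} = -8 - 2 x$
$T{\left(E,j \right)} = \frac{1}{5} - j$ ($T{\left(E,j \right)} = \frac{1}{2 + 3} - j = \frac{1}{5} - j$)
$T{\left(13,0 \right)} \left(w{\left(1,12 \right)} + 1\right) = \left(\frac{1}{5} - 0\right) \left(\left(-8 - 24\right) + 1\right) = \left(\frac{1}{5} + 0\right) \left(\left(-8 - 24\right) + 1\right) = \frac{-32 + 1}{5} = \frac{1}{5} \left(-31\right) = - \frac{31}{5}$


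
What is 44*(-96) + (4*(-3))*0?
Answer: -4224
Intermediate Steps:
44*(-96) + (4*(-3))*0 = -4224 - 12*0 = -4224 + 0 = -4224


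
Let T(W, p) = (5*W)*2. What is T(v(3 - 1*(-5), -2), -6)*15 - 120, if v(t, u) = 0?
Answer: -120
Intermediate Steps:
T(W, p) = 10*W
T(v(3 - 1*(-5), -2), -6)*15 - 120 = (10*0)*15 - 120 = 0*15 - 120 = 0 - 120 = -120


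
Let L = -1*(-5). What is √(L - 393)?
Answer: 2*I*√97 ≈ 19.698*I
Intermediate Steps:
L = 5
√(L - 393) = √(5 - 393) = √(-388) = 2*I*√97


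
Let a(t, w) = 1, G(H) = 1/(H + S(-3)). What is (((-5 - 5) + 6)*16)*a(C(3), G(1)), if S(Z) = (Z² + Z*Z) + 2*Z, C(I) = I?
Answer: -64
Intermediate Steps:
S(Z) = 2*Z + 2*Z² (S(Z) = (Z² + Z²) + 2*Z = 2*Z² + 2*Z = 2*Z + 2*Z²)
G(H) = 1/(12 + H) (G(H) = 1/(H + 2*(-3)*(1 - 3)) = 1/(H + 2*(-3)*(-2)) = 1/(H + 12) = 1/(12 + H))
(((-5 - 5) + 6)*16)*a(C(3), G(1)) = (((-5 - 5) + 6)*16)*1 = ((-10 + 6)*16)*1 = -4*16*1 = -64*1 = -64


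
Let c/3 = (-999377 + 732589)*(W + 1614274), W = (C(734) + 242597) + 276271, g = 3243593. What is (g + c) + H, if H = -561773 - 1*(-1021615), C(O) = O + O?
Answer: -1708461294605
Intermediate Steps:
C(O) = 2*O
W = 520336 (W = (2*734 + 242597) + 276271 = (1468 + 242597) + 276271 = 244065 + 276271 = 520336)
c = -1708464998040 (c = 3*((-999377 + 732589)*(520336 + 1614274)) = 3*(-266788*2134610) = 3*(-569488332680) = -1708464998040)
H = 459842 (H = -561773 + 1021615 = 459842)
(g + c) + H = (3243593 - 1708464998040) + 459842 = -1708461754447 + 459842 = -1708461294605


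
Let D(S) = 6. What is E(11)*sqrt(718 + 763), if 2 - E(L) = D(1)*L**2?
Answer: -724*sqrt(1481) ≈ -27862.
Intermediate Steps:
E(L) = 2 - 6*L**2
E(11)*sqrt(718 + 763) = (2 - 6*11**2)*sqrt(718 + 763) = (2 - 6*121)*sqrt(1481) = (2 - 726)*sqrt(1481) = -724*sqrt(1481)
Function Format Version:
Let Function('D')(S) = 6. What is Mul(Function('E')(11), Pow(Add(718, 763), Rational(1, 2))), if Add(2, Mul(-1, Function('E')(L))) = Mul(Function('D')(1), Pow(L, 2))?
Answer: Mul(-724, Pow(1481, Rational(1, 2))) ≈ -27862.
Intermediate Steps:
Function('E')(L) = Add(2, Mul(-6, Pow(L, 2))) (Function('E')(L) = Add(2, Mul(-1, Mul(6, Pow(L, 2)))) = Add(2, Mul(-6, Pow(L, 2))))
Mul(Function('E')(11), Pow(Add(718, 763), Rational(1, 2))) = Mul(Add(2, Mul(-6, Pow(11, 2))), Pow(Add(718, 763), Rational(1, 2))) = Mul(Add(2, Mul(-6, 121)), Pow(1481, Rational(1, 2))) = Mul(Add(2, -726), Pow(1481, Rational(1, 2))) = Mul(-724, Pow(1481, Rational(1, 2)))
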